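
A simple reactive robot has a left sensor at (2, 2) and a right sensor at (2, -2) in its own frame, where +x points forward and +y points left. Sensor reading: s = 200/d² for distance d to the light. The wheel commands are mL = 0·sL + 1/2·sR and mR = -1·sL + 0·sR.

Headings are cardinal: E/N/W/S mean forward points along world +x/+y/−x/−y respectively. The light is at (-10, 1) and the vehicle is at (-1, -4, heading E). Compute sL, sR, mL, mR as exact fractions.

left sensor world pos  = (1, -2); dL² = 130
right sensor world pos = (1, -6); dR² = 170
sL = 200/130 = 20/13
sR = 200/170 = 20/17
mL = 0·sL + 1/2·sR = 10/17
mR = -1·sL + 0·sR = -20/13

20/13 20/17 10/17 -20/13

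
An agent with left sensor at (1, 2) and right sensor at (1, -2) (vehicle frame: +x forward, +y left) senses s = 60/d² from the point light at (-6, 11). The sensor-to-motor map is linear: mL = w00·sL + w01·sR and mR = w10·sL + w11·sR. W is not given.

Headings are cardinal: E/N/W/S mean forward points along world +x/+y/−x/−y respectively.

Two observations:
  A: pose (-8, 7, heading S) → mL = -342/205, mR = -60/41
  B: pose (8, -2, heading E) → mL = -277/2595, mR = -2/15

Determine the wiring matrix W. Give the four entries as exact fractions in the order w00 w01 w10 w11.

-1 1/2 0 -1

obs A: pose=(-8,7,S) → sL=12/5, sR=60/41, mL=-342/205, mR=-60/41
obs B: pose=(8,-2,E) → sL=30/173, sR=2/15, mL=-277/2595, mR=-2/15
sensor matrix S = [[12/5, 60/41], [30/173, 2/15]]; det S = 11744/177325
solve [mL_A; mL_B] = S·[w00; w01] and [mR_A; mR_B] = S·[w10; w11]:
  w00 = -1, w01 = 1/2, w10 = 0, w11 = -1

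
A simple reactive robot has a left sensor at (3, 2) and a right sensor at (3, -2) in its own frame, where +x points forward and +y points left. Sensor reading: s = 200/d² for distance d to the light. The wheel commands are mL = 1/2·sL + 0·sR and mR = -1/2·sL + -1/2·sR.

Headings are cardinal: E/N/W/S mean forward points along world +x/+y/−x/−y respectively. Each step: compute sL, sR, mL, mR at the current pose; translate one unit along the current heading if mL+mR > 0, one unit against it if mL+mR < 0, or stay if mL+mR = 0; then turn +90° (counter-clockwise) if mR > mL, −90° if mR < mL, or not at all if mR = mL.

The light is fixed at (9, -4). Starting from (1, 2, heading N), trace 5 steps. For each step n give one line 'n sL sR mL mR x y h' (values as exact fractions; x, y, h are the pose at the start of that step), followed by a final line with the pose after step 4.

n=0: pose=(1,2,N); sL=200/181, sR=200/117; mL=100/181, mR=-29800/21177; mL+mR=-100/117 → advance -1; mR−mL=-41500/21177 → turn -1·90°
n=1: pose=(1,1,E); sL=100/37, sR=100/17; mL=50/37, mR=-2700/629; mL+mR=-50/17 → advance -1; mR−mL=-3550/629 → turn -1·90°
n=2: pose=(0,1,S); sL=200/53, sR=8/5; mL=100/53, mR=-712/265; mL+mR=-4/5 → advance -1; mR−mL=-1212/265 → turn -1·90°
n=3: pose=(0,2,W); sL=5/4, sR=25/26; mL=5/8, mR=-115/104; mL+mR=-25/52 → advance -1; mR−mL=-45/26 → turn -1·90°
n=4: pose=(1,2,N); sL=200/181, sR=200/117; mL=100/181, mR=-29800/21177; mL+mR=-100/117 → advance -1; mR−mL=-41500/21177 → turn -1·90°

0 200/181 200/117 100/181 -29800/21177 1 2 N
1 100/37 100/17 50/37 -2700/629 1 1 E
2 200/53 8/5 100/53 -712/265 0 1 S
3 5/4 25/26 5/8 -115/104 0 2 W
4 200/181 200/117 100/181 -29800/21177 1 2 N
final 1 1 E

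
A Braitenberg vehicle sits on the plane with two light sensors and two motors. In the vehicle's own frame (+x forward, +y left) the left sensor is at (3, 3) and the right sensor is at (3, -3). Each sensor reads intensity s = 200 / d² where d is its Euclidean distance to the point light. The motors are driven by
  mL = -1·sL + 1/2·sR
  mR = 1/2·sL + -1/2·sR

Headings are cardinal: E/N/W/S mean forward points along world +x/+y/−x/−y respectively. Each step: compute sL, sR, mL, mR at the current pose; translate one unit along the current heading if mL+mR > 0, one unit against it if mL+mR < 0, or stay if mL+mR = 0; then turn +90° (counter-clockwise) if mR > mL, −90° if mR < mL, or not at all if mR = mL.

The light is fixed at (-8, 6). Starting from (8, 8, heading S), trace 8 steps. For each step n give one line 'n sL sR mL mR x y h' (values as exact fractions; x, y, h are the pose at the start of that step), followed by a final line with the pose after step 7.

n=0: pose=(8,8,S); sL=100/181, sR=20/17; mL=110/3077, mR=-960/3077; mL+mR=-50/181 → advance -1; mR−mL=-1070/3077 → turn -1·90°
n=1: pose=(8,9,W); sL=200/169, sR=40/41; mL=-4820/6929, mR=720/6929; mL+mR=-100/169 → advance -1; mR−mL=5540/6929 → turn +1·90°
n=2: pose=(9,9,S); sL=1/2, sR=50/49; mL=1/98, mR=-51/196; mL+mR=-1/4 → advance -1; mR−mL=-53/196 → turn -1·90°
n=3: pose=(9,10,W); sL=200/197, sR=40/49; mL=-5860/9653, mR=960/9653; mL+mR=-100/197 → advance -1; mR−mL=6820/9653 → turn +1·90°
n=4: pose=(10,10,S); sL=100/221, sR=100/113; mL=-250/24973, mR=-5400/24973; mL+mR=-50/221 → advance -1; mR−mL=-5150/24973 → turn -1·90°
n=5: pose=(10,11,W); sL=200/229, sR=200/289; mL=-34900/66181, mR=6000/66181; mL+mR=-100/229 → advance -1; mR−mL=40900/66181 → turn +1·90°
n=6: pose=(11,11,S); sL=25/61, sR=10/13; mL=-20/793, mR=-285/1586; mL+mR=-25/122 → advance -1; mR−mL=-245/1586 → turn -1·90°
n=7: pose=(11,12,W); sL=40/53, sR=200/337; mL=-8180/17861, mR=1440/17861; mL+mR=-20/53 → advance -1; mR−mL=9620/17861 → turn +1·90°

0 100/181 20/17 110/3077 -960/3077 8 8 S
1 200/169 40/41 -4820/6929 720/6929 8 9 W
2 1/2 50/49 1/98 -51/196 9 9 S
3 200/197 40/49 -5860/9653 960/9653 9 10 W
4 100/221 100/113 -250/24973 -5400/24973 10 10 S
5 200/229 200/289 -34900/66181 6000/66181 10 11 W
6 25/61 10/13 -20/793 -285/1586 11 11 S
7 40/53 200/337 -8180/17861 1440/17861 11 12 W
final 12 12 S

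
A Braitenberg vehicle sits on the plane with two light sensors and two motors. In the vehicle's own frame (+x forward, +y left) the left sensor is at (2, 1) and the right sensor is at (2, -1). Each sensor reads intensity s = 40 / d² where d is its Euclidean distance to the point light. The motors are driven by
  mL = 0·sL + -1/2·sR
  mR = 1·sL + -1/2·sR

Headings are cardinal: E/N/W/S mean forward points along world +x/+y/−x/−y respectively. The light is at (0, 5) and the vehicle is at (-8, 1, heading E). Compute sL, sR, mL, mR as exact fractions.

left sensor world pos  = (-6, 2); dL² = 45
right sensor world pos = (-6, 0); dR² = 61
sL = 40/45 = 8/9
sR = 40/61 = 40/61
mL = 0·sL + -1/2·sR = -20/61
mR = 1·sL + -1/2·sR = 308/549

8/9 40/61 -20/61 308/549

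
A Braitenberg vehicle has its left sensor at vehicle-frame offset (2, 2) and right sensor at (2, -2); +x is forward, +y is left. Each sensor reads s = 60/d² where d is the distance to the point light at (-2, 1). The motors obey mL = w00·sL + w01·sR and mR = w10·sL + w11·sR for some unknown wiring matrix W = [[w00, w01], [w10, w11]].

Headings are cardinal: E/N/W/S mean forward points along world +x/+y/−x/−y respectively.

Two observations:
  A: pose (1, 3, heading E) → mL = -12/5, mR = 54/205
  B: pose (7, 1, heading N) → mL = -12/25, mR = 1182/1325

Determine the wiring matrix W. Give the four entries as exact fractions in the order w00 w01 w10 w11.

0 -1 1 -1/2

obs A: pose=(1,3,E) → sL=60/41, sR=12/5, mL=-12/5, mR=54/205
obs B: pose=(7,1,N) → sL=60/53, sR=12/25, mL=-12/25, mR=1182/1325
sensor matrix S = [[60/41, 12/5], [60/53, 12/25]]; det S = -21888/10865
solve [mL_A; mL_B] = S·[w00; w01] and [mR_A; mR_B] = S·[w10; w11]:
  w00 = 0, w01 = -1, w10 = 1, w11 = -1/2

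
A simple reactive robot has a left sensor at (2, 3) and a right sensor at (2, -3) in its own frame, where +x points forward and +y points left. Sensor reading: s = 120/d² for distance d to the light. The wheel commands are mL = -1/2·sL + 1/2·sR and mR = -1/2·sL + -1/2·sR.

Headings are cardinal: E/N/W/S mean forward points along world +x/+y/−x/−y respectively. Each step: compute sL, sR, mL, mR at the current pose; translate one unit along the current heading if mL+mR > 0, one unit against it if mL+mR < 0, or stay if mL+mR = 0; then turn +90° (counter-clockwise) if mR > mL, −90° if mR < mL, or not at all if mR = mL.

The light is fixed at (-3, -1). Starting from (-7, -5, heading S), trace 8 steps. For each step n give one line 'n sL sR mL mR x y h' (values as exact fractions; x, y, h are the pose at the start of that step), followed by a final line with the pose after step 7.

n=0: pose=(-7,-5,S); sL=120/37, sR=24/17; mL=-576/629, mR=-1464/629; mL+mR=-120/37 → advance -1; mR−mL=-24/17 → turn -1·90°
n=1: pose=(-7,-4,W); sL=5/3, sR=10/3; mL=5/6, mR=-5/2; mL+mR=-5/3 → advance -1; mR−mL=-10/3 → turn -1·90°
n=2: pose=(-6,-4,N); sL=120/37, sR=120; mL=2160/37, mR=-2280/37; mL+mR=-120/37 → advance -1; mR−mL=-120 → turn -1·90°
n=3: pose=(-6,-5,E); sL=60, sR=12/5; mL=-144/5, mR=-156/5; mL+mR=-60 → advance -1; mR−mL=-12/5 → turn -1·90°
n=4: pose=(-7,-5,S); sL=120/37, sR=24/17; mL=-576/629, mR=-1464/629; mL+mR=-120/37 → advance -1; mR−mL=-24/17 → turn -1·90°
n=5: pose=(-7,-4,W); sL=5/3, sR=10/3; mL=5/6, mR=-5/2; mL+mR=-5/3 → advance -1; mR−mL=-10/3 → turn -1·90°
n=6: pose=(-6,-4,N); sL=120/37, sR=120; mL=2160/37, mR=-2280/37; mL+mR=-120/37 → advance -1; mR−mL=-120 → turn -1·90°
n=7: pose=(-6,-5,E); sL=60, sR=12/5; mL=-144/5, mR=-156/5; mL+mR=-60 → advance -1; mR−mL=-12/5 → turn -1·90°

0 120/37 24/17 -576/629 -1464/629 -7 -5 S
1 5/3 10/3 5/6 -5/2 -7 -4 W
2 120/37 120 2160/37 -2280/37 -6 -4 N
3 60 12/5 -144/5 -156/5 -6 -5 E
4 120/37 24/17 -576/629 -1464/629 -7 -5 S
5 5/3 10/3 5/6 -5/2 -7 -4 W
6 120/37 120 2160/37 -2280/37 -6 -4 N
7 60 12/5 -144/5 -156/5 -6 -5 E
final -7 -5 S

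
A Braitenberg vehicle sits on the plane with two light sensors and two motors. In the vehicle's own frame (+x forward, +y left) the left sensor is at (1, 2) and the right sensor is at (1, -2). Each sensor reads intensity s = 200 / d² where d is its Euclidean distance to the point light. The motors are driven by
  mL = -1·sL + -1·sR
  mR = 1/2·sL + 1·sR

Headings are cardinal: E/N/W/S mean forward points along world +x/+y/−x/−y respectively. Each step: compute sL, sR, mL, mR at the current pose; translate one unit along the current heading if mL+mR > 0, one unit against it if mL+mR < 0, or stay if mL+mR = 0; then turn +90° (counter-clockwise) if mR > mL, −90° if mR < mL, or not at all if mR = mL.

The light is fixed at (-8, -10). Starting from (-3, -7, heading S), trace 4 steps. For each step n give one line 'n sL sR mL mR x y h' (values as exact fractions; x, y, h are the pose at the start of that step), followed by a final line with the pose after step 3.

n=0: pose=(-3,-7,S); sL=200/53, sR=200/13; mL=-13200/689, mR=11900/689; mL+mR=-100/53 → advance -1; mR−mL=25100/689 → turn +1·90°
n=1: pose=(-3,-6,E); sL=25/9, sR=5; mL=-70/9, mR=115/18; mL+mR=-25/18 → advance -1; mR−mL=85/6 → turn +1·90°
n=2: pose=(-4,-6,N); sL=200/29, sR=200/61; mL=-18000/1769, mR=11900/1769; mL+mR=-100/29 → advance -1; mR−mL=29900/1769 → turn +1·90°
n=3: pose=(-4,-7,W); sL=20, sR=100/17; mL=-440/17, mR=270/17; mL+mR=-10 → advance -1; mR−mL=710/17 → turn +1·90°

0 200/53 200/13 -13200/689 11900/689 -3 -7 S
1 25/9 5 -70/9 115/18 -3 -6 E
2 200/29 200/61 -18000/1769 11900/1769 -4 -6 N
3 20 100/17 -440/17 270/17 -4 -7 W
final -3 -7 S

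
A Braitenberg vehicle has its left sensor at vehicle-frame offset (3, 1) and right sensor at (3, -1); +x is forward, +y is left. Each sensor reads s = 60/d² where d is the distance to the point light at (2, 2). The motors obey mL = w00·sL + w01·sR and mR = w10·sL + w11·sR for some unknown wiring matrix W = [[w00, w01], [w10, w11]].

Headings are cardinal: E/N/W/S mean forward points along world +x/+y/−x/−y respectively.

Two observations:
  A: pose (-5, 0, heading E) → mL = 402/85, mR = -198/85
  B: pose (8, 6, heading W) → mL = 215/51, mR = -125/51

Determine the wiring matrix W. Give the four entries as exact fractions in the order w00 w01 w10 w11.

obs A: pose=(-5,0,E) → sL=60/17, sR=12/5, mL=402/85, mR=-198/85
obs B: pose=(8,6,W) → sL=10/3, sR=30/17, mL=215/51, mR=-125/51
sensor matrix S = [[60/17, 12/5], [10/3, 30/17]]; det S = -512/289
solve [mL_A; mL_B] = S·[w00; w01] and [mR_A; mR_B] = S·[w10; w11]:
  w00 = 1, w01 = 1/2, w10 = -1, w11 = 1/2

1 1/2 -1 1/2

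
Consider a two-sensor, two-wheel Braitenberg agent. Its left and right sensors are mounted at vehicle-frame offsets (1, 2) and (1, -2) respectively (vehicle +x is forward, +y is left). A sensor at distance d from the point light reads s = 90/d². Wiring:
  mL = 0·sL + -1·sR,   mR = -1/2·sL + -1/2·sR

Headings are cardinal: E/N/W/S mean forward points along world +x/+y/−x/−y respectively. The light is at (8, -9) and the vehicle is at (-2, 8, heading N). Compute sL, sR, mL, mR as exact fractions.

5/26 45/194 -45/194 -535/2522

left sensor world pos  = (-4, 9); dL² = 468
right sensor world pos = (0, 9); dR² = 388
sL = 90/468 = 5/26
sR = 90/388 = 45/194
mL = 0·sL + -1·sR = -45/194
mR = -1/2·sL + -1/2·sR = -535/2522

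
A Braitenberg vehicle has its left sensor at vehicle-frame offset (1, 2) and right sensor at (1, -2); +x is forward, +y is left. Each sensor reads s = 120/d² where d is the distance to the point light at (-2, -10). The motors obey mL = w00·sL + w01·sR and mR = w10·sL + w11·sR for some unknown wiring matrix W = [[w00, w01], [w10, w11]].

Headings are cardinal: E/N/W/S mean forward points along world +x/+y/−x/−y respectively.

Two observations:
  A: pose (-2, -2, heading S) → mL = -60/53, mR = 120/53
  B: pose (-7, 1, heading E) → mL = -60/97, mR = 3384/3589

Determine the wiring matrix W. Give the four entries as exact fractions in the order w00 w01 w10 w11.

0 -1/2 1/2 1/2

obs A: pose=(-2,-2,S) → sL=120/53, sR=120/53, mL=-60/53, mR=120/53
obs B: pose=(-7,1,E) → sL=24/37, sR=120/97, mL=-60/97, mR=3384/3589
sensor matrix S = [[120/53, 120/53], [24/37, 120/97]]; det S = 253440/190217
solve [mL_A; mL_B] = S·[w00; w01] and [mR_A; mR_B] = S·[w10; w11]:
  w00 = 0, w01 = -1/2, w10 = 1/2, w11 = 1/2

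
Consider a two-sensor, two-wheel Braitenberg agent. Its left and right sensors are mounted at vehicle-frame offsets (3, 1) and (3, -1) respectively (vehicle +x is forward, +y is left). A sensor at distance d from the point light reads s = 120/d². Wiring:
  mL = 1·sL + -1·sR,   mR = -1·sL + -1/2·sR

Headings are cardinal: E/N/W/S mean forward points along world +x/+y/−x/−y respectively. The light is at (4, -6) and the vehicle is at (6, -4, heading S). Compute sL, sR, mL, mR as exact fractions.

left sensor world pos  = (7, -7); dL² = 10
right sensor world pos = (5, -7); dR² = 2
sL = 120/10 = 12
sR = 120/2 = 60
mL = 1·sL + -1·sR = -48
mR = -1·sL + -1/2·sR = -42

12 60 -48 -42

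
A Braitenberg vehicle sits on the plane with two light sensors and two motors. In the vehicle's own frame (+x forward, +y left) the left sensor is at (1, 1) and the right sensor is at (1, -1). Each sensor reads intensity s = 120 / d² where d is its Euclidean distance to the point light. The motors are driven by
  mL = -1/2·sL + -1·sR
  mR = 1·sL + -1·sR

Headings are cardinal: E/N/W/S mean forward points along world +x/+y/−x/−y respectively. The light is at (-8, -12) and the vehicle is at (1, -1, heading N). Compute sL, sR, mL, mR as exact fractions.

left sensor world pos  = (0, 0); dL² = 208
right sensor world pos = (2, 0); dR² = 244
sL = 120/208 = 15/26
sR = 120/244 = 30/61
mL = -1/2·sL + -1·sR = -2475/3172
mR = 1·sL + -1·sR = 135/1586

15/26 30/61 -2475/3172 135/1586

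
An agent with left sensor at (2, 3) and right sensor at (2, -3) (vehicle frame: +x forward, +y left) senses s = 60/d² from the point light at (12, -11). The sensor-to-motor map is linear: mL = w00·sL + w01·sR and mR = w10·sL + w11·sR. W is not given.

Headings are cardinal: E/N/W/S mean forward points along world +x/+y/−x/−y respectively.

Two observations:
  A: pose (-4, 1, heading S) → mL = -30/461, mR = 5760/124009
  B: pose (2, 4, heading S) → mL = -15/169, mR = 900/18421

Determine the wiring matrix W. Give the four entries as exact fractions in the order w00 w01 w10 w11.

obs A: pose=(-4,1,S) → sL=60/269, sR=60/461, mL=-30/461, mR=5760/124009
obs B: pose=(2,4,S) → sL=30/109, sR=30/169, mL=-15/169, mR=900/18421
sensor matrix S = [[60/269, 60/461], [30/109, 30/169]]; det S = 8618400/2284369789
solve [mL_A; mL_B] = S·[w00; w01] and [mR_A; mR_B] = S·[w10; w11]:
  w00 = 0, w01 = -1/2, w10 = 1/2, w11 = -1/2

0 -1/2 1/2 -1/2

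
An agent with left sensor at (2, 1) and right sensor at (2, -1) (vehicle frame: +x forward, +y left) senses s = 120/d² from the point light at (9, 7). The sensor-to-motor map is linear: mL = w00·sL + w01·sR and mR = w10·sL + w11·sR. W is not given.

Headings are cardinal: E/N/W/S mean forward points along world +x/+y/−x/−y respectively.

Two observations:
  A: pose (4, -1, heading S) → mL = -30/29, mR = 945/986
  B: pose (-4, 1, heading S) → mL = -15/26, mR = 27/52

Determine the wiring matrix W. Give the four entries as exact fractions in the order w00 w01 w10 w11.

-1 0 1/2 1/2

obs A: pose=(4,-1,S) → sL=30/29, sR=15/17, mL=-30/29, mR=945/986
obs B: pose=(-4,1,S) → sL=15/26, sR=6/13, mL=-15/26, mR=27/52
sensor matrix S = [[30/29, 15/17], [15/26, 6/13]]; det S = -405/12818
solve [mL_A; mL_B] = S·[w00; w01] and [mR_A; mR_B] = S·[w10; w11]:
  w00 = -1, w01 = 0, w10 = 1/2, w11 = 1/2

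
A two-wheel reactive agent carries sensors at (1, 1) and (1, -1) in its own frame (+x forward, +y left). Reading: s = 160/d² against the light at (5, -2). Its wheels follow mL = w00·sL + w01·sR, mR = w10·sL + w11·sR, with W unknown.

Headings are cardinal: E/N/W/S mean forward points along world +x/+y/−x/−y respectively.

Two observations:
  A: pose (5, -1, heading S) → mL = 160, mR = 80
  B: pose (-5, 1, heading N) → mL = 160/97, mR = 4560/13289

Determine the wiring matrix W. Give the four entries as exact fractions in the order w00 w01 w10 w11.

0 1 1 -1/2

obs A: pose=(5,-1,S) → sL=160, sR=160, mL=160, mR=80
obs B: pose=(-5,1,N) → sL=160/137, sR=160/97, mL=160/97, mR=4560/13289
sensor matrix S = [[160, 160], [160/137, 160/97]]; det S = 1024000/13289
solve [mL_A; mL_B] = S·[w00; w01] and [mR_A; mR_B] = S·[w10; w11]:
  w00 = 0, w01 = 1, w10 = 1, w11 = -1/2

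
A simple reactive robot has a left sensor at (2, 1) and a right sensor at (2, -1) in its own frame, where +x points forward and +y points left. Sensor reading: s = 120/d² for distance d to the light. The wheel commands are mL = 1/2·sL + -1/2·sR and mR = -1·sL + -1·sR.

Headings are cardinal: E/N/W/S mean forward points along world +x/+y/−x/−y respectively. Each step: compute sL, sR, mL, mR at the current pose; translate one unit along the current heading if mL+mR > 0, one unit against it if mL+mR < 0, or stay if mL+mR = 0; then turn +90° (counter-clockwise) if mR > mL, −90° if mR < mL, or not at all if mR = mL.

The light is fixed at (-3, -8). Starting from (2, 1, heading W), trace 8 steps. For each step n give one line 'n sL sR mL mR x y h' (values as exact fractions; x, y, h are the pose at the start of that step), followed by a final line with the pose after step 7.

n=0: pose=(2,1,W); sL=120/73, sR=120/109; mL=2160/7957, mR=-21840/7957; mL+mR=-19680/7957 → advance -1; mR−mL=-24000/7957 → turn -1·90°
n=1: pose=(3,1,N); sL=60/73, sR=12/17; mL=72/1241, mR=-1896/1241; mL+mR=-1824/1241 → advance -1; mR−mL=-1968/1241 → turn -1·90°
n=2: pose=(3,0,E); sL=24/29, sR=120/113; mL=-384/3277, mR=-6192/3277; mL+mR=-6576/3277 → advance -1; mR−mL=-5808/3277 → turn -1·90°
n=3: pose=(2,0,S); sL=5/3, sR=30/13; mL=-25/78, mR=-155/39; mL+mR=-335/78 → advance -1; mR−mL=-95/26 → turn -1·90°
n=4: pose=(2,1,W); sL=120/73, sR=120/109; mL=2160/7957, mR=-21840/7957; mL+mR=-19680/7957 → advance -1; mR−mL=-24000/7957 → turn -1·90°
n=5: pose=(3,1,N); sL=60/73, sR=12/17; mL=72/1241, mR=-1896/1241; mL+mR=-1824/1241 → advance -1; mR−mL=-1968/1241 → turn -1·90°
n=6: pose=(3,0,E); sL=24/29, sR=120/113; mL=-384/3277, mR=-6192/3277; mL+mR=-6576/3277 → advance -1; mR−mL=-5808/3277 → turn -1·90°
n=7: pose=(2,0,S); sL=5/3, sR=30/13; mL=-25/78, mR=-155/39; mL+mR=-335/78 → advance -1; mR−mL=-95/26 → turn -1·90°

0 120/73 120/109 2160/7957 -21840/7957 2 1 W
1 60/73 12/17 72/1241 -1896/1241 3 1 N
2 24/29 120/113 -384/3277 -6192/3277 3 0 E
3 5/3 30/13 -25/78 -155/39 2 0 S
4 120/73 120/109 2160/7957 -21840/7957 2 1 W
5 60/73 12/17 72/1241 -1896/1241 3 1 N
6 24/29 120/113 -384/3277 -6192/3277 3 0 E
7 5/3 30/13 -25/78 -155/39 2 0 S
final 2 1 W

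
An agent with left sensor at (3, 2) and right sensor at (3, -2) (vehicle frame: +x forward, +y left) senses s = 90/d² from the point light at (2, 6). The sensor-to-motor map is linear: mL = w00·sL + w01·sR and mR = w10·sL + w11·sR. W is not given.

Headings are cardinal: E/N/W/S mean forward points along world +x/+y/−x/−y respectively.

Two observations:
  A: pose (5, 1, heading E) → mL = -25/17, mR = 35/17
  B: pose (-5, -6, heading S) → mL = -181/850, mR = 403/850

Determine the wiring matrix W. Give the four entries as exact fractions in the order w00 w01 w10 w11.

-1 1/2 1/2 1

obs A: pose=(5,1,E) → sL=2, sR=18/17, mL=-25/17, mR=35/17
obs B: pose=(-5,-6,S) → sL=9/25, sR=5/17, mL=-181/850, mR=403/850
sensor matrix S = [[2, 18/17], [9/25, 5/17]]; det S = 88/425
solve [mL_A; mL_B] = S·[w00; w01] and [mR_A; mR_B] = S·[w10; w11]:
  w00 = -1, w01 = 1/2, w10 = 1/2, w11 = 1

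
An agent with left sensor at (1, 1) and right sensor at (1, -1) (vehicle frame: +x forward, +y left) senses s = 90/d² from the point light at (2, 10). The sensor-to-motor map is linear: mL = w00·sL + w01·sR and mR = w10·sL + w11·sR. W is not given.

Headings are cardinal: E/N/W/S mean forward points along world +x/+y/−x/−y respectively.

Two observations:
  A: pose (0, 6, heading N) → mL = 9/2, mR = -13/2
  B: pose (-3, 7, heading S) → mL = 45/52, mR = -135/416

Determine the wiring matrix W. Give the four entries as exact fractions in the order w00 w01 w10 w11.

0 1/2 1/2 -1

obs A: pose=(0,6,N) → sL=5, sR=9, mL=9/2, mR=-13/2
obs B: pose=(-3,7,S) → sL=45/16, sR=45/26, mL=45/52, mR=-135/416
sensor matrix S = [[5, 9], [45/16, 45/26]]; det S = -3465/208
solve [mL_A; mL_B] = S·[w00; w01] and [mR_A; mR_B] = S·[w10; w11]:
  w00 = 0, w01 = 1/2, w10 = 1/2, w11 = -1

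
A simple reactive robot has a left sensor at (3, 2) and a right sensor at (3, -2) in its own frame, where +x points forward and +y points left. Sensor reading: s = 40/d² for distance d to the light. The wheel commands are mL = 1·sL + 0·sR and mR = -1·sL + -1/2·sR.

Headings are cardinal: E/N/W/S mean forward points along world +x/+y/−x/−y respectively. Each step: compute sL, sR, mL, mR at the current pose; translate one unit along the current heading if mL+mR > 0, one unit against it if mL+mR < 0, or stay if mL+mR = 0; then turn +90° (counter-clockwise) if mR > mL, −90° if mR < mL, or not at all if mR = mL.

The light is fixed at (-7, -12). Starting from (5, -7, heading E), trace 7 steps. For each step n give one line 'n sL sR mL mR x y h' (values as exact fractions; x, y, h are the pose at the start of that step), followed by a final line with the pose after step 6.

0 20/137 20/117 20/137 -3710/16029 5 -7 E
1 40/173 8/17 40/173 -1372/2941 4 -7 S
2 1/2 5/16 1/2 -21/32 4 -6 W
3 40/181 40/277 40/181 -14700/50137 5 -6 N
4 20/137 20/117 20/137 -3710/16029 5 -7 E
5 40/173 8/17 40/173 -1372/2941 4 -7 S
6 1/2 5/16 1/2 -21/32 4 -6 W
final 5 -6 N

n=0: pose=(5,-7,E); sL=20/137, sR=20/117; mL=20/137, mR=-3710/16029; mL+mR=-10/117 → advance -1; mR−mL=-6050/16029 → turn -1·90°
n=1: pose=(4,-7,S); sL=40/173, sR=8/17; mL=40/173, mR=-1372/2941; mL+mR=-4/17 → advance -1; mR−mL=-2052/2941 → turn -1·90°
n=2: pose=(4,-6,W); sL=1/2, sR=5/16; mL=1/2, mR=-21/32; mL+mR=-5/32 → advance -1; mR−mL=-37/32 → turn -1·90°
n=3: pose=(5,-6,N); sL=40/181, sR=40/277; mL=40/181, mR=-14700/50137; mL+mR=-20/277 → advance -1; mR−mL=-25780/50137 → turn -1·90°
n=4: pose=(5,-7,E); sL=20/137, sR=20/117; mL=20/137, mR=-3710/16029; mL+mR=-10/117 → advance -1; mR−mL=-6050/16029 → turn -1·90°
n=5: pose=(4,-7,S); sL=40/173, sR=8/17; mL=40/173, mR=-1372/2941; mL+mR=-4/17 → advance -1; mR−mL=-2052/2941 → turn -1·90°
n=6: pose=(4,-6,W); sL=1/2, sR=5/16; mL=1/2, mR=-21/32; mL+mR=-5/32 → advance -1; mR−mL=-37/32 → turn -1·90°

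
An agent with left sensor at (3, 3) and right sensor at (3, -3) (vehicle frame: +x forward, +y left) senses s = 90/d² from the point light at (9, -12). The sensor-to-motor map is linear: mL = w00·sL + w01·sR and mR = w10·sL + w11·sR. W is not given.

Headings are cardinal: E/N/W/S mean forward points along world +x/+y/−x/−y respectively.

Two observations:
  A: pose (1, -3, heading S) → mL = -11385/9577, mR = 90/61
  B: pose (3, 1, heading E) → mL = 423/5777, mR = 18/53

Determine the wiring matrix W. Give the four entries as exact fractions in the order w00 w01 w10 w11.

-1 1/2 1 0

obs A: pose=(1,-3,S) → sL=90/61, sR=90/157, mL=-11385/9577, mR=90/61
obs B: pose=(3,1,E) → sL=18/53, sR=90/109, mL=423/5777, mR=18/53
sensor matrix S = [[90/61, 90/157], [18/53, 90/109]]; det S = 56628720/55326329
solve [mL_A; mL_B] = S·[w00; w01] and [mR_A; mR_B] = S·[w10; w11]:
  w00 = -1, w01 = 1/2, w10 = 1, w11 = 0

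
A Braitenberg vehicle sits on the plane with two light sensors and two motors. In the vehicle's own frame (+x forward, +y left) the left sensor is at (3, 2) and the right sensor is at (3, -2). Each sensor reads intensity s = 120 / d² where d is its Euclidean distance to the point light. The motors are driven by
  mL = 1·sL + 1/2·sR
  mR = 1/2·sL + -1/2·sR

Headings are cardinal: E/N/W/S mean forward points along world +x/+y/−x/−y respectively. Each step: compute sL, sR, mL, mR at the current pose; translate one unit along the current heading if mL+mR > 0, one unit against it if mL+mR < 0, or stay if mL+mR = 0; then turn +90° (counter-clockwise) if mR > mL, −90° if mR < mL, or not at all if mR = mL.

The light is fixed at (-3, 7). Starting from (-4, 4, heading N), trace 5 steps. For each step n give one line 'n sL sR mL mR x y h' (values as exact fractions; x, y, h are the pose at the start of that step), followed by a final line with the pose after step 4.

n=0: pose=(-4,4,N); sL=40/3, sR=120; mL=220/3, mR=-160/3; mL+mR=20 → advance +1; mR−mL=-380/3 → turn -1·90°
n=1: pose=(-4,5,E); sL=30, sR=6; mL=33, mR=12; mL+mR=45 → advance +1; mR−mL=-21 → turn -1·90°
n=2: pose=(-3,5,S); sL=120/29, sR=120/29; mL=180/29, mR=0; mL+mR=180/29 → advance +1; mR−mL=-180/29 → turn -1·90°
n=3: pose=(-3,4,W); sL=60/17, sR=12; mL=162/17, mR=-72/17; mL+mR=90/17 → advance +1; mR−mL=-234/17 → turn -1·90°
n=4: pose=(-4,4,N); sL=40/3, sR=120; mL=220/3, mR=-160/3; mL+mR=20 → advance +1; mR−mL=-380/3 → turn -1·90°

0 40/3 120 220/3 -160/3 -4 4 N
1 30 6 33 12 -4 5 E
2 120/29 120/29 180/29 0 -3 5 S
3 60/17 12 162/17 -72/17 -3 4 W
4 40/3 120 220/3 -160/3 -4 4 N
final -4 5 E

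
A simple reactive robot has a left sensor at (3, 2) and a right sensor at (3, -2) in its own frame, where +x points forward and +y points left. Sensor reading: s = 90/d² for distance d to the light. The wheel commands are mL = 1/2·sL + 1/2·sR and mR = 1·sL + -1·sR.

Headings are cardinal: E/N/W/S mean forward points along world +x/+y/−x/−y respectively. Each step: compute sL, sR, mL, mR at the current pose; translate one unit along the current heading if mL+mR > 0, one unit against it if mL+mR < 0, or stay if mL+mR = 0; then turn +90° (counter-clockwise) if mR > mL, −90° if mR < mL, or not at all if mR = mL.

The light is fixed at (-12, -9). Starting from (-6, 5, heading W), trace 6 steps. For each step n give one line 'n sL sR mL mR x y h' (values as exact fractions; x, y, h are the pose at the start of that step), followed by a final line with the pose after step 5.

n=0: pose=(-6,5,W); sL=10/17, sR=18/53; mL=418/901, mR=224/901; mL+mR=642/901 → advance +1; mR−mL=-194/901 → turn -1·90°
n=1: pose=(-7,5,N); sL=45/149, sR=45/169; mL=7155/25181, mR=900/25181; mL+mR=8055/25181 → advance +1; mR−mL=-6255/25181 → turn -1·90°
n=2: pose=(-7,6,E); sL=90/353, sR=90/233; mL=26370/82249, mR=-10800/82249; mL+mR=15570/82249 → advance +1; mR−mL=-37170/82249 → turn -1·90°
n=3: pose=(-6,6,S); sL=45/104, sR=9/16; mL=207/416, mR=-27/208; mL+mR=153/416 → advance +1; mR−mL=-261/416 → turn -1·90°
n=4: pose=(-6,5,W); sL=10/17, sR=18/53; mL=418/901, mR=224/901; mL+mR=642/901 → advance +1; mR−mL=-194/901 → turn -1·90°
n=5: pose=(-7,5,N); sL=45/149, sR=45/169; mL=7155/25181, mR=900/25181; mL+mR=8055/25181 → advance +1; mR−mL=-6255/25181 → turn -1·90°

0 10/17 18/53 418/901 224/901 -6 5 W
1 45/149 45/169 7155/25181 900/25181 -7 5 N
2 90/353 90/233 26370/82249 -10800/82249 -7 6 E
3 45/104 9/16 207/416 -27/208 -6 6 S
4 10/17 18/53 418/901 224/901 -6 5 W
5 45/149 45/169 7155/25181 900/25181 -7 5 N
final -7 6 E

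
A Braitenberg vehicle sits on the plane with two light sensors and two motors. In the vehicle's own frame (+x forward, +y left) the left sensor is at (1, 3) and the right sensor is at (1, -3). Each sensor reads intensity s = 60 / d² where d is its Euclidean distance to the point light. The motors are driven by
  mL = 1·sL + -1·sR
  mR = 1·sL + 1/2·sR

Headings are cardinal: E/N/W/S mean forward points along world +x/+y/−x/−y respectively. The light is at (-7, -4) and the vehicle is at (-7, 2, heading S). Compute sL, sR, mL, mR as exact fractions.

30/17 30/17 0 45/17

left sensor world pos  = (-4, 1); dL² = 34
right sensor world pos = (-10, 1); dR² = 34
sL = 60/34 = 30/17
sR = 60/34 = 30/17
mL = 1·sL + -1·sR = 0
mR = 1·sL + 1/2·sR = 45/17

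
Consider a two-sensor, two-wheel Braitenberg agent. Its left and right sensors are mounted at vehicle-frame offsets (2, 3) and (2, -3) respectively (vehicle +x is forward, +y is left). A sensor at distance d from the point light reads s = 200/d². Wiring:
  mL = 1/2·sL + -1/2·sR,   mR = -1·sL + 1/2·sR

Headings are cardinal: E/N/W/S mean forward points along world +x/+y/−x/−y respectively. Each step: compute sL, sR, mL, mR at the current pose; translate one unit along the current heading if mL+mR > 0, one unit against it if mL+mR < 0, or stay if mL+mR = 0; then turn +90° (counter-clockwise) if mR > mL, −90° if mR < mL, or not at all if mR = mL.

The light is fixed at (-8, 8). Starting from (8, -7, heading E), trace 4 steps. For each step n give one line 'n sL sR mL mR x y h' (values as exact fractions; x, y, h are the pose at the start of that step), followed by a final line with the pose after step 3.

n=0: pose=(8,-7,E); sL=50/117, sR=25/81; mL=125/2106, mR=-575/2106; mL+mR=-25/117 → advance -1; mR−mL=-350/1053 → turn -1·90°
n=1: pose=(7,-7,S); sL=200/613, sR=200/433; mL=-18000/265429, mR=-25300/265429; mL+mR=-100/613 → advance -1; mR−mL=-7300/265429 → turn -1·90°
n=2: pose=(7,-6,W); sL=100/229, sR=20/29; mL=-840/6641, mR=-610/6641; mL+mR=-50/229 → advance -1; mR−mL=230/6641 → turn +1·90°
n=3: pose=(8,-6,S); sL=200/617, sR=8/17; mL=-768/10489, mR=-932/10489; mL+mR=-100/617 → advance -1; mR−mL=-164/10489 → turn -1·90°

0 50/117 25/81 125/2106 -575/2106 8 -7 E
1 200/613 200/433 -18000/265429 -25300/265429 7 -7 S
2 100/229 20/29 -840/6641 -610/6641 7 -6 W
3 200/617 8/17 -768/10489 -932/10489 8 -6 S
final 8 -5 W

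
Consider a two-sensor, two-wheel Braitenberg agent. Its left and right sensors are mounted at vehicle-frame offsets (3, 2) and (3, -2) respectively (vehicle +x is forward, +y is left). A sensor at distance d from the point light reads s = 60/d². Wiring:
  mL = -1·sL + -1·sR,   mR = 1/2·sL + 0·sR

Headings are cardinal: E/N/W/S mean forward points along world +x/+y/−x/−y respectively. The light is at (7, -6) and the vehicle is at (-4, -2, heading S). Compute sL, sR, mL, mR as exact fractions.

30/41 6/17 -756/697 15/41

left sensor world pos  = (-2, -5); dL² = 82
right sensor world pos = (-6, -5); dR² = 170
sL = 60/82 = 30/41
sR = 60/170 = 6/17
mL = -1·sL + -1·sR = -756/697
mR = 1/2·sL + 0·sR = 15/41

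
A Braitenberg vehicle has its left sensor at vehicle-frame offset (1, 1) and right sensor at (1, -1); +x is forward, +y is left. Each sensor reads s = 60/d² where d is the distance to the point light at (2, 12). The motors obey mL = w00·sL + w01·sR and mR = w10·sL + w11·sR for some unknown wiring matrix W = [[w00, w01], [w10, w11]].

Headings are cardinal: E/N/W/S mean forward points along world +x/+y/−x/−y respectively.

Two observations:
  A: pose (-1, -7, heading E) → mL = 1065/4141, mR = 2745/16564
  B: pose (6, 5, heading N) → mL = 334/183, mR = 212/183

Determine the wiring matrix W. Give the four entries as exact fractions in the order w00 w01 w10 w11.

1 1/2 1/2 1/2

obs A: pose=(-1,-7,E) → sL=15/82, sR=15/101, mL=1065/4141, mR=2745/16564
obs B: pose=(6,5,N) → sL=4/3, sR=60/61, mL=334/183, mR=212/183
sensor matrix S = [[15/82, 15/101], [4/3, 60/61]]; det S = -4570/252601
solve [mL_A; mL_B] = S·[w00; w01] and [mR_A; mR_B] = S·[w10; w11]:
  w00 = 1, w01 = 1/2, w10 = 1/2, w11 = 1/2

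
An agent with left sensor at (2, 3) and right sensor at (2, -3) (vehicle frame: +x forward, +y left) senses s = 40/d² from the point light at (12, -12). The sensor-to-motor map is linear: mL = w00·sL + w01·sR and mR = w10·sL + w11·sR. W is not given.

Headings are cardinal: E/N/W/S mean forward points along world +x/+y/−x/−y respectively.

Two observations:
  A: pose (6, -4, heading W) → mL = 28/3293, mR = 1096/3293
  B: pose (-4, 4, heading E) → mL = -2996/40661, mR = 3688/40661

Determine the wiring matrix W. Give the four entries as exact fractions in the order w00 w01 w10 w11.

1/2 -1 1/2 1/2

obs A: pose=(6,-4,W) → sL=40/89, sR=8/37, mL=28/3293, mR=1096/3293
obs B: pose=(-4,4,E) → sL=40/557, sR=8/73, mL=-2996/40661, mR=3688/40661
sensor matrix S = [[40/89, 8/37], [40/557, 8/73]]; det S = 4515840/133896673
solve [mL_A; mL_B] = S·[w00; w01] and [mR_A; mR_B] = S·[w10; w11]:
  w00 = 1/2, w01 = -1, w10 = 1/2, w11 = 1/2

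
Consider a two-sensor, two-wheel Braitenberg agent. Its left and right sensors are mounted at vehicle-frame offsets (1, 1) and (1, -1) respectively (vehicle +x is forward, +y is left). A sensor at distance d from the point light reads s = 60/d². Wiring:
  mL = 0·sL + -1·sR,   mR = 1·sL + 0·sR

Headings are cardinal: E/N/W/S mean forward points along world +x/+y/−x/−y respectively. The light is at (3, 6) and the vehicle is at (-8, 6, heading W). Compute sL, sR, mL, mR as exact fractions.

left sensor world pos  = (-9, 5); dL² = 145
right sensor world pos = (-9, 7); dR² = 145
sL = 60/145 = 12/29
sR = 60/145 = 12/29
mL = 0·sL + -1·sR = -12/29
mR = 1·sL + 0·sR = 12/29

12/29 12/29 -12/29 12/29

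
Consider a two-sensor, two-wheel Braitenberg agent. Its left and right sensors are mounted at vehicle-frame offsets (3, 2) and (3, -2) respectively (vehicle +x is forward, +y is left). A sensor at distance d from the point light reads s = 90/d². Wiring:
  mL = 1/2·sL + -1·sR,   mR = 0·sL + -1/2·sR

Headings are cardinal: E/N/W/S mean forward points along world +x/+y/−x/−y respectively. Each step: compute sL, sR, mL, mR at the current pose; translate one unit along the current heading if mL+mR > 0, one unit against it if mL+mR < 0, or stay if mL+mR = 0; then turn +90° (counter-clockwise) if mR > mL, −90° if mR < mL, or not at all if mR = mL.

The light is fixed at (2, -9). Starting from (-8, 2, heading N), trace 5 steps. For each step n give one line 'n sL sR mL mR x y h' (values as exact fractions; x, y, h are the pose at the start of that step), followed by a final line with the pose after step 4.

0 9/34 9/26 -189/884 -9/52 -8 2 N
1 90/233 90/313 -6885/72929 -45/313 -8 1 W
2 9/29 45/109 -1629/6322 -45/218 -7 1 N
3 90/193 18/53 -1089/10229 -9/53 -7 0 W
4 45/122 1/2 -77/244 -1/4 -6 0 N
final -6 -1 W

n=0: pose=(-8,2,N); sL=9/34, sR=9/26; mL=-189/884, mR=-9/52; mL+mR=-171/442 → advance -1; mR−mL=9/221 → turn +1·90°
n=1: pose=(-8,1,W); sL=90/233, sR=90/313; mL=-6885/72929, mR=-45/313; mL+mR=-17370/72929 → advance -1; mR−mL=-3600/72929 → turn -1·90°
n=2: pose=(-7,1,N); sL=9/29, sR=45/109; mL=-1629/6322, mR=-45/218; mL+mR=-1467/3161 → advance -1; mR−mL=162/3161 → turn +1·90°
n=3: pose=(-7,0,W); sL=90/193, sR=18/53; mL=-1089/10229, mR=-9/53; mL+mR=-2826/10229 → advance -1; mR−mL=-648/10229 → turn -1·90°
n=4: pose=(-6,0,N); sL=45/122, sR=1/2; mL=-77/244, mR=-1/4; mL+mR=-69/122 → advance -1; mR−mL=4/61 → turn +1·90°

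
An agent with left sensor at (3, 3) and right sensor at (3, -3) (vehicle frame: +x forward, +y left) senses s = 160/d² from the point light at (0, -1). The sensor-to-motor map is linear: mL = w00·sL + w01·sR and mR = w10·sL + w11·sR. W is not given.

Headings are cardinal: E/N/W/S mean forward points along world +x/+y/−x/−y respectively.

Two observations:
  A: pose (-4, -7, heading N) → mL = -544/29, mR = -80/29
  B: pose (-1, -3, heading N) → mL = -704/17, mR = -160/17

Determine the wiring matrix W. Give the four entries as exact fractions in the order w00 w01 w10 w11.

obs A: pose=(-4,-7,N) → sL=80/29, sR=16, mL=-544/29, mR=-80/29
obs B: pose=(-1,-3,N) → sL=160/17, sR=32, mL=-704/17, mR=-160/17
sensor matrix S = [[80/29, 16], [160/17, 32]]; det S = -30720/493
solve [mL_A; mL_B] = S·[w00; w01] and [mR_A; mR_B] = S·[w10; w11]:
  w00 = -1, w01 = -1, w10 = -1, w11 = 0

-1 -1 -1 0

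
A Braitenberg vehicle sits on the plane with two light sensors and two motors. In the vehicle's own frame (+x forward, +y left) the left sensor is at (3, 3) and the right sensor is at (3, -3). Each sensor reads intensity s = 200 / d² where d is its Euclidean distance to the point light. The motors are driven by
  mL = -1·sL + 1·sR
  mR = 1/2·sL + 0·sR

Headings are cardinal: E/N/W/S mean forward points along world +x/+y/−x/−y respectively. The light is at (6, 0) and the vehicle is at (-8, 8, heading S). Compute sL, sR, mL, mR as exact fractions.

100/73 100/157 -8400/11461 50/73

left sensor world pos  = (-5, 5); dL² = 146
right sensor world pos = (-11, 5); dR² = 314
sL = 200/146 = 100/73
sR = 200/314 = 100/157
mL = -1·sL + 1·sR = -8400/11461
mR = 1/2·sL + 0·sR = 50/73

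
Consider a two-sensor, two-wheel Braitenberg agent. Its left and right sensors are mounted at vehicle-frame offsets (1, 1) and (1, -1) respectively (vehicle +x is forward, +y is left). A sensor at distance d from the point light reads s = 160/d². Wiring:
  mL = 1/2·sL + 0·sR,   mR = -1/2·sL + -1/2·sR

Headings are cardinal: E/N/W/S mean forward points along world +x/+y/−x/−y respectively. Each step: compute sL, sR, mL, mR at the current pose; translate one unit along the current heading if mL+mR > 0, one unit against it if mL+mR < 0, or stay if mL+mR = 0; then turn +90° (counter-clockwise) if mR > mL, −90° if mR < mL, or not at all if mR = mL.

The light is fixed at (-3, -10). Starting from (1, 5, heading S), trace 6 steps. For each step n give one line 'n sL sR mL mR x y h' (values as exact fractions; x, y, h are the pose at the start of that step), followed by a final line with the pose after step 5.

0 160/221 32/41 80/221 -6816/9061 1 5 S
1 80/117 80/149 40/117 -10640/17433 1 6 W
2 32/61 32/65 16/61 -2016/3965 2 6 N
3 40/73 20/29 20/73 -1310/2117 2 5 E
4 160/221 32/41 80/221 -6816/9061 1 5 S
5 80/117 80/149 40/117 -10640/17433 1 6 W
final 2 6 N

n=0: pose=(1,5,S); sL=160/221, sR=32/41; mL=80/221, mR=-6816/9061; mL+mR=-16/41 → advance -1; mR−mL=-10096/9061 → turn -1·90°
n=1: pose=(1,6,W); sL=80/117, sR=80/149; mL=40/117, mR=-10640/17433; mL+mR=-40/149 → advance -1; mR−mL=-16600/17433 → turn -1·90°
n=2: pose=(2,6,N); sL=32/61, sR=32/65; mL=16/61, mR=-2016/3965; mL+mR=-16/65 → advance -1; mR−mL=-3056/3965 → turn -1·90°
n=3: pose=(2,5,E); sL=40/73, sR=20/29; mL=20/73, mR=-1310/2117; mL+mR=-10/29 → advance -1; mR−mL=-1890/2117 → turn -1·90°
n=4: pose=(1,5,S); sL=160/221, sR=32/41; mL=80/221, mR=-6816/9061; mL+mR=-16/41 → advance -1; mR−mL=-10096/9061 → turn -1·90°
n=5: pose=(1,6,W); sL=80/117, sR=80/149; mL=40/117, mR=-10640/17433; mL+mR=-40/149 → advance -1; mR−mL=-16600/17433 → turn -1·90°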